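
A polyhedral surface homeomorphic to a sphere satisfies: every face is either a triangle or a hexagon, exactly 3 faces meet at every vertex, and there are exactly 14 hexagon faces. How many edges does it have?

Let x be the number of triangles; then F = 14 + x.
Edge–face incidences: 2E = 6·14 + 3·x = 84 + 3x.
Every vertex has degree 3, so 3V = 2E.
Euler: V − E + F = 2 ⇒ (2E)/3 − E + (14 + x) = 2.
Multiply by 6: 2·(2E) − 3·(2E) + 6·(14 + x) = 12, i.e. 84 + 6x − (84 + 3x) = 12.
Collecting terms: 3x = 12, so x = 4.
Then 2E = 84 + 3·4 = 96, so E = 48, V = 2E/3 = 32, F = 14 + 4 = 18.

48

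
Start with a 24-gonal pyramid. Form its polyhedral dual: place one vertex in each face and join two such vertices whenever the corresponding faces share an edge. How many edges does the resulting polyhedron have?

48

The base solid has V = 25, E = 48, F = 25.
The dual swaps V and F and preserves E: V′ = F = 25, E′ = E = 48, F′ = V = 25.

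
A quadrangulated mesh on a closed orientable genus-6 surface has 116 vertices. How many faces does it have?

126

χ = 2 − 2·6 = -10, and every face is a square so 4F = 2E.
V − E + F = -10 with E = 4F/2 gives 116 − (4/2 − 1)·F = -10, so F = 126 and E = 252.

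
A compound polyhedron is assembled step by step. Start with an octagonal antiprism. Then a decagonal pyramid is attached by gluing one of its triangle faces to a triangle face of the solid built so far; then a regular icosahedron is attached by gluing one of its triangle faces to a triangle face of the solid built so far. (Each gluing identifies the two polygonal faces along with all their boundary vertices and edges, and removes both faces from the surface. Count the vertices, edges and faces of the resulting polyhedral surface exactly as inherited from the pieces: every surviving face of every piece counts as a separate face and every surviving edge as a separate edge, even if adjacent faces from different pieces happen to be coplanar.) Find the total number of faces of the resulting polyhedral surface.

45

An octagonal antiprism: V=16, E=32, F=18.
Attach a decagonal pyramid (V=11, E=20, F=11) along a 3-gon: merge 3 vertices and 3 edges, delete both glued faces → V=24, E=49, F=27.
Attach a regular icosahedron (V=12, E=30, F=20) along a 3-gon: merge 3 vertices and 3 edges, delete both glued faces → V=33, E=76, F=45.
Check: V − E + F = 33 − 76 + 45 = 2.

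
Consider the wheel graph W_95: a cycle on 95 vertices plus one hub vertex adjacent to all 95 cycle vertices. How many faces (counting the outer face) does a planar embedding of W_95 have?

96

W_95 has V = 95 + 1 = 96 vertices and E = 2·95 = 190 edges.
By Euler's formula F = 2 − V + E = 2 − 96 + 190 = 96.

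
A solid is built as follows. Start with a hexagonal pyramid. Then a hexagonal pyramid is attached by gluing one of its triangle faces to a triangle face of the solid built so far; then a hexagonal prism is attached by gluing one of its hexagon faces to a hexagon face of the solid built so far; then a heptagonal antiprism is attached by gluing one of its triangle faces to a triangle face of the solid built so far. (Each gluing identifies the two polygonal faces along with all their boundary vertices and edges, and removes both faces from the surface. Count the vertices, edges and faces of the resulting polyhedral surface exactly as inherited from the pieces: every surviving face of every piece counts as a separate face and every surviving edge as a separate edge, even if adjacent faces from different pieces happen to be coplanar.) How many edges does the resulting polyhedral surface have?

A hexagonal pyramid: V=7, E=12, F=7.
Attach a hexagonal pyramid (V=7, E=12, F=7) along a 3-gon: merge 3 vertices and 3 edges, delete both glued faces → V=11, E=21, F=12.
Attach a hexagonal prism (V=12, E=18, F=8) along a 6-gon: merge 6 vertices and 6 edges, delete both glued faces → V=17, E=33, F=18.
Attach a heptagonal antiprism (V=14, E=28, F=16) along a 3-gon: merge 3 vertices and 3 edges, delete both glued faces → V=28, E=58, F=32.
Check: V − E + F = 28 − 58 + 32 = 2.

58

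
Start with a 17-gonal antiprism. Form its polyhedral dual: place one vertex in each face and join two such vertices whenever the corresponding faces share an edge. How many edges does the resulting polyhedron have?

The base solid has V = 34, E = 68, F = 36.
The dual swaps V and F and preserves E: V′ = F = 36, E′ = E = 68, F′ = V = 34.

68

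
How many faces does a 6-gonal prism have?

8

A prism on an n-gon has two n-gon bases and n rectangular sides: V = 2·6 = 12, E = 3·6 = 18, F = 6 + 2 = 8.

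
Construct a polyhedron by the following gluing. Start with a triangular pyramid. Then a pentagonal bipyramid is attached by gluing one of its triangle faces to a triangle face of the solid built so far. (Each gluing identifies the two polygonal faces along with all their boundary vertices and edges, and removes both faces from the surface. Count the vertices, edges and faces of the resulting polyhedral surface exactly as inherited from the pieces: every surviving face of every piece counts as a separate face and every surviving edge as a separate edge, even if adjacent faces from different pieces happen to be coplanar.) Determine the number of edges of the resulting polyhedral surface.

18

A triangular pyramid: V=4, E=6, F=4.
Attach a pentagonal bipyramid (V=7, E=15, F=10) along a 3-gon: merge 3 vertices and 3 edges, delete both glued faces → V=8, E=18, F=12.
Check: V − E + F = 8 − 18 + 12 = 2.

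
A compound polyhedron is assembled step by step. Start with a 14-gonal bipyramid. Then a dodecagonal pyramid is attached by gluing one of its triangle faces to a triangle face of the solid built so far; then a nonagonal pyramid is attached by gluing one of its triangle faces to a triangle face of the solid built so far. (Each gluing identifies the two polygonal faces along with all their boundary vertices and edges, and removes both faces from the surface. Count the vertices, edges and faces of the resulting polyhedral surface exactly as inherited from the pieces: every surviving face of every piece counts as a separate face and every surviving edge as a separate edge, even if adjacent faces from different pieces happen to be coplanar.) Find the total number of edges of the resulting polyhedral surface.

78

A 14-gonal bipyramid: V=16, E=42, F=28.
Attach a dodecagonal pyramid (V=13, E=24, F=13) along a 3-gon: merge 3 vertices and 3 edges, delete both glued faces → V=26, E=63, F=39.
Attach a nonagonal pyramid (V=10, E=18, F=10) along a 3-gon: merge 3 vertices and 3 edges, delete both glued faces → V=33, E=78, F=47.
Check: V − E + F = 33 − 78 + 47 = 2.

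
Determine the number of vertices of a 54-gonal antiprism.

An antiprism on an n-gon has two n-gon caps and 2n triangles: V = 2·54 = 108, E = 4·54 = 216, F = 2·54 + 2 = 110.

108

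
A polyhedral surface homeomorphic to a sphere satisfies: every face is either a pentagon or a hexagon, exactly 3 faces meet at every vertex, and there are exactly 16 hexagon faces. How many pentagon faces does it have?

12

Let x be the number of pentagons; then F = 16 + x.
Edge–face incidences: 2E = 6·16 + 5·x = 96 + 5x.
Every vertex has degree 3, so 3V = 2E.
Euler: V − E + F = 2 ⇒ (2E)/3 − E + (16 + x) = 2.
Multiply by 6: 2·(2E) − 3·(2E) + 6·(16 + x) = 12, i.e. 96 + 6x − (96 + 5x) = 12.
Collecting terms: x = 12.
Then 2E = 96 + 5·12 = 156, so E = 78, V = 2E/3 = 52, F = 16 + 12 = 28.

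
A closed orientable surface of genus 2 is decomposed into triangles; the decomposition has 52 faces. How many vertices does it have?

χ = 2 − 2·2 = -2, and every face is a triangle so 3F = 2E.
E = 3·52/2 = 78. Then V = -2 + E − F = -2 + 78 − 52 = 24.

24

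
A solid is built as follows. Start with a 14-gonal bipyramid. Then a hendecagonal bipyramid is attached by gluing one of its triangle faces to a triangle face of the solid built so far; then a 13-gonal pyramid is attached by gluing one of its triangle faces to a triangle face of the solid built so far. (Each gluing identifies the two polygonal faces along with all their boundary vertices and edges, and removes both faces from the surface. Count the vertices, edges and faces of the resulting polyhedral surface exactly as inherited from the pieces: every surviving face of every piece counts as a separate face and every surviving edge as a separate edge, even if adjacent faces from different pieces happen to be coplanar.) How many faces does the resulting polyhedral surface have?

A 14-gonal bipyramid: V=16, E=42, F=28.
Attach a hendecagonal bipyramid (V=13, E=33, F=22) along a 3-gon: merge 3 vertices and 3 edges, delete both glued faces → V=26, E=72, F=48.
Attach a 13-gonal pyramid (V=14, E=26, F=14) along a 3-gon: merge 3 vertices and 3 edges, delete both glued faces → V=37, E=95, F=60.
Check: V − E + F = 37 − 95 + 60 = 2.

60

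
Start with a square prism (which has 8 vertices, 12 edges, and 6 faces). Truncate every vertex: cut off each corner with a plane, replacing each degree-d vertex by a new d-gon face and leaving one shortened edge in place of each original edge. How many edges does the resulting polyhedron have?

Truncation replaces each original edge-end by a new vertex, so V′ = 2E = 24.
Each original edge survives, and each old vertex of degree d contributes d new edges; summing degrees gives Σd = 2E, so E′ = E + 2E = 3E = 36.
Each original face survives and each original vertex becomes one new face: F′ = F + V = 14.

36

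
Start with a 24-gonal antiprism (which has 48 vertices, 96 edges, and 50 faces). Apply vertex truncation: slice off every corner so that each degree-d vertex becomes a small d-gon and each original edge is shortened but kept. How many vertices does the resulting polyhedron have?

192

Truncation replaces each original edge-end by a new vertex, so V′ = 2E = 192.
Each original edge survives, and each old vertex of degree d contributes d new edges; summing degrees gives Σd = 2E, so E′ = E + 2E = 3E = 288.
Each original face survives and each original vertex becomes one new face: F′ = F + V = 98.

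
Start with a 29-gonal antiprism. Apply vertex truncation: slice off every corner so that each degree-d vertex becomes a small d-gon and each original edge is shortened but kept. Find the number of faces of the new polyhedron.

118

The base solid has V = 58, E = 116, F = 60.
Truncation replaces each original edge-end by a new vertex, so V′ = 2E = 232.
Each original edge survives, and each old vertex of degree d contributes d new edges; summing degrees gives Σd = 2E, so E′ = E + 2E = 3E = 348.
Each original face survives and each original vertex becomes one new face: F′ = F + V = 118.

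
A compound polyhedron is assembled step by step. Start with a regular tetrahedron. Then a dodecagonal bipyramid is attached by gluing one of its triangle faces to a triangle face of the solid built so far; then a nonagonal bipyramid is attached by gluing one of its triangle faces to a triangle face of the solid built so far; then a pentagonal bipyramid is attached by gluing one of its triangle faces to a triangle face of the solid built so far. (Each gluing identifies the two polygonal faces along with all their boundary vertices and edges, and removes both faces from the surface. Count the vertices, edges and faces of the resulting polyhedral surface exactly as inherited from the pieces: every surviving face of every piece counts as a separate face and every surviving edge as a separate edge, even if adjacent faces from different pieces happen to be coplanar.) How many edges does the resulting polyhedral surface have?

A regular tetrahedron: V=4, E=6, F=4.
Attach a dodecagonal bipyramid (V=14, E=36, F=24) along a 3-gon: merge 3 vertices and 3 edges, delete both glued faces → V=15, E=39, F=26.
Attach a nonagonal bipyramid (V=11, E=27, F=18) along a 3-gon: merge 3 vertices and 3 edges, delete both glued faces → V=23, E=63, F=42.
Attach a pentagonal bipyramid (V=7, E=15, F=10) along a 3-gon: merge 3 vertices and 3 edges, delete both glued faces → V=27, E=75, F=50.
Check: V − E + F = 27 − 75 + 50 = 2.

75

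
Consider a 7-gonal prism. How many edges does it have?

A prism on an n-gon has two n-gon bases and n rectangular sides: V = 2·7 = 14, E = 3·7 = 21, F = 7 + 2 = 9.

21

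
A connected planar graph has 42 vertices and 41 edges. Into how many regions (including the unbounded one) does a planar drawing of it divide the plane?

Euler's formula for a connected plane graph: V − E + F = 2, so F = 2 − 42 + 41 = 1.

1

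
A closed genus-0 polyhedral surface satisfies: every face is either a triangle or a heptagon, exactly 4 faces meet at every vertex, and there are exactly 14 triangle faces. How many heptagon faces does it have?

Let x be the number of heptagons; then F = 14 + x.
Edge–face incidences: 2E = 3·14 + 7·x = 42 + 7x.
Every vertex has degree 4, so 4V = 2E.
Euler: V − E + F = 2 ⇒ (2E)/4 − E + (14 + x) = 2.
Multiply by 8: 2·(2E) − 4·(2E) + 8·(14 + x) = 16, i.e. 112 + 8x − 2·(42 + 7x) = 16.
Collecting terms: −6x + 28 = 16, so −6x = −12, so x = 2.
Then 2E = 42 + 7·2 = 56, so E = 28, V = 2E/4 = 14, F = 14 + 2 = 16.

2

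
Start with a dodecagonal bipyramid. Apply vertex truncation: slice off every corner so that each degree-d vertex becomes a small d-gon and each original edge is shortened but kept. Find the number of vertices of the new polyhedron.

The base solid has V = 14, E = 36, F = 24.
Truncation replaces each original edge-end by a new vertex, so V′ = 2E = 72.
Each original edge survives, and each old vertex of degree d contributes d new edges; summing degrees gives Σd = 2E, so E′ = E + 2E = 3E = 108.
Each original face survives and each original vertex becomes one new face: F′ = F + V = 38.

72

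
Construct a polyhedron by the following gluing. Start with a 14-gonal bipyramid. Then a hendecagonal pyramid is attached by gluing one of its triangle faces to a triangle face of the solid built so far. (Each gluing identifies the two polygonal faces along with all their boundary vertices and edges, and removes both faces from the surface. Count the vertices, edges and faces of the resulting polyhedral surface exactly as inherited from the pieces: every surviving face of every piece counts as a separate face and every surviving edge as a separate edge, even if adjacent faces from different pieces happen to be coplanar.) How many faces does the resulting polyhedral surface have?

A 14-gonal bipyramid: V=16, E=42, F=28.
Attach a hendecagonal pyramid (V=12, E=22, F=12) along a 3-gon: merge 3 vertices and 3 edges, delete both glued faces → V=25, E=61, F=38.
Check: V − E + F = 25 − 61 + 38 = 2.

38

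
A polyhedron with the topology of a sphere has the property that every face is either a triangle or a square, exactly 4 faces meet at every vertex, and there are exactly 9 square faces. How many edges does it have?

Let x be the number of triangles; then F = 9 + x.
Edge–face incidences: 2E = 4·9 + 3·x = 36 + 3x.
Every vertex has degree 4, so 4V = 2E.
Euler: V − E + F = 2 ⇒ (2E)/4 − E + (9 + x) = 2.
Multiply by 8: 2·(2E) − 4·(2E) + 8·(9 + x) = 16, i.e. 72 + 8x − 2·(36 + 3x) = 16.
Collecting terms: 2x = 16, so x = 8.
Then 2E = 36 + 3·8 = 60, so E = 30, V = 2E/4 = 15, F = 9 + 8 = 17.

30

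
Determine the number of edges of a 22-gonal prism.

A prism on an n-gon has two n-gon bases and n rectangular sides: V = 2·22 = 44, E = 3·22 = 66, F = 22 + 2 = 24.

66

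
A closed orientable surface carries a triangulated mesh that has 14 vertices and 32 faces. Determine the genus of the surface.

2

Every face is a triangle, so 2E = 3·32 = 96, giving E = 48.
χ = V − E + F = 14 − 48 + 32 = -2.
For a closed orientable surface χ = 2 − 2g, so g = (2 − (-2))/2 = 2.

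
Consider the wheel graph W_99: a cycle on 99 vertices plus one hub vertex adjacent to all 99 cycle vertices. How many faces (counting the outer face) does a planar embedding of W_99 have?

W_99 has V = 99 + 1 = 100 vertices and E = 2·99 = 198 edges.
By Euler's formula F = 2 − V + E = 2 − 100 + 198 = 100.

100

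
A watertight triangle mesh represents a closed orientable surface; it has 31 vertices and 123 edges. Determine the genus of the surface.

Every face is a triangle and each edge borders two faces, so 3F = 2·123, giving F = 82.
χ = V − E + F = 31 − 123 + 82 = -10.
For a closed orientable surface χ = 2 − 2g, so g = (2 − (-10))/2 = 6.

6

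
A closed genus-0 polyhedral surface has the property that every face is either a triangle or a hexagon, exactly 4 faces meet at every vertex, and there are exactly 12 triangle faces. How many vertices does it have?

12

Let x be the number of hexagons; then F = 12 + x.
Edge–face incidences: 2E = 3·12 + 6·x = 36 + 6x.
Every vertex has degree 4, so 4V = 2E.
Euler: V − E + F = 2 ⇒ (2E)/4 − E + (12 + x) = 2.
Multiply by 8: 2·(2E) − 4·(2E) + 8·(12 + x) = 16, i.e. 96 + 8x − 2·(36 + 6x) = 16.
Collecting terms: −4x + 24 = 16, so −4x = −8, so x = 2.
Then 2E = 36 + 6·2 = 48, so E = 24, V = 2E/4 = 12, F = 12 + 2 = 14.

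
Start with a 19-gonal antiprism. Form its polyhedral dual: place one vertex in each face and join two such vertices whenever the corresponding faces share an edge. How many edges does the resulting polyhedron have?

The base solid has V = 38, E = 76, F = 40.
The dual swaps V and F and preserves E: V′ = F = 40, E′ = E = 76, F′ = V = 38.

76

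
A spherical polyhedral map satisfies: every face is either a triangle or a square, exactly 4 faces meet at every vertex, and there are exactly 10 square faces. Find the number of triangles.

8

Let x be the number of triangles; then F = 10 + x.
Edge–face incidences: 2E = 4·10 + 3·x = 40 + 3x.
Every vertex has degree 4, so 4V = 2E.
Euler: V − E + F = 2 ⇒ (2E)/4 − E + (10 + x) = 2.
Multiply by 8: 2·(2E) − 4·(2E) + 8·(10 + x) = 16, i.e. 80 + 8x − 2·(40 + 3x) = 16.
Collecting terms: 2x = 16, so x = 8.
Then 2E = 40 + 3·8 = 64, so E = 32, V = 2E/4 = 16, F = 10 + 8 = 18.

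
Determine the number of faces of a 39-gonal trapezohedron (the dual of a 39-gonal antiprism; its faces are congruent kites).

The n-trapezohedron (dual of the n-antiprism) has V = 2·39 + 2 = 80, E = 4·39 = 156, F = 2·39 = 78.

78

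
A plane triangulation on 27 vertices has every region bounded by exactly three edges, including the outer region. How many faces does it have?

In a plane triangulation 3F = 2E and V − E + F = 2, so F = 2V − 4 = 2·27 − 4 = 50.

50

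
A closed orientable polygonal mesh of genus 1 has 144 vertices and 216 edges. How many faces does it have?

72

For a closed orientable surface of genus 1, χ = 2 − 2·1 = 0.
F = 0 − V + E = 0 − 144 + 216 = 72.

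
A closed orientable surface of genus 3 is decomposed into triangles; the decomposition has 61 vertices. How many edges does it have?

195

χ = 2 − 2·3 = -4, and every face is a triangle so 3F = 2E.
V − E + F = -4 with E = 3F/2 gives 61 − (3/2 − 1)·F = -4, so F = 130 and E = 195.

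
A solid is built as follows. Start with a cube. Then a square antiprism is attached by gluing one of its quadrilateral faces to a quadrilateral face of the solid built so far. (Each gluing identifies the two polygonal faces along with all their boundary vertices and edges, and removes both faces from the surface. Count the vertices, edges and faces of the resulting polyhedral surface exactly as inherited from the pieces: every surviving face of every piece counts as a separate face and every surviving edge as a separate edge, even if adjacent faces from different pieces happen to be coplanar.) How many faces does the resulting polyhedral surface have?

A cube: V=8, E=12, F=6.
Attach a square antiprism (V=8, E=16, F=10) along a 4-gon: merge 4 vertices and 4 edges, delete both glued faces → V=12, E=24, F=14.
Check: V − E + F = 12 − 24 + 14 = 2.

14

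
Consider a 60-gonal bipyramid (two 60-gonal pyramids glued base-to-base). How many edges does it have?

A bipyramid over an n-gon has 2n triangular faces and n + 2 vertices: V = 60 + 2 = 62, E = 3·60 = 180, F = 2·60 = 120.

180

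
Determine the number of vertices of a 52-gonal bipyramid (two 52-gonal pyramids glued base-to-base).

54

A bipyramid over an n-gon has 2n triangular faces and n + 2 vertices: V = 52 + 2 = 54, E = 3·52 = 156, F = 2·52 = 104.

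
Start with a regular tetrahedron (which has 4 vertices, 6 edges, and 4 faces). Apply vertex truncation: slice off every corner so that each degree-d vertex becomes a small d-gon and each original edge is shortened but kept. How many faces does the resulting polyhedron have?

Truncation replaces each original edge-end by a new vertex, so V′ = 2E = 12.
Each original edge survives, and each old vertex of degree d contributes d new edges; summing degrees gives Σd = 2E, so E′ = E + 2E = 3E = 18.
Each original face survives and each original vertex becomes one new face: F′ = F + V = 8.

8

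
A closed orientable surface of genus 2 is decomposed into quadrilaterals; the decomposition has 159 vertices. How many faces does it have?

161

χ = 2 − 2·2 = -2, and every face is a square so 4F = 2E.
V − E + F = -2 with E = 4F/2 gives 159 − (4/2 − 1)·F = -2, so F = 161 and E = 322.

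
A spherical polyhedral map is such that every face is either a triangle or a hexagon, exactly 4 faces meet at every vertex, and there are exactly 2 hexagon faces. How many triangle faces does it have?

Let x be the number of triangles; then F = 2 + x.
Edge–face incidences: 2E = 6·2 + 3·x = 12 + 3x.
Every vertex has degree 4, so 4V = 2E.
Euler: V − E + F = 2 ⇒ (2E)/4 − E + (2 + x) = 2.
Multiply by 8: 2·(2E) − 4·(2E) + 8·(2 + x) = 16, i.e. 16 + 8x − 2·(12 + 3x) = 16.
Collecting terms: 2x − 8 = 16, so 2x = 24, so x = 12.
Then 2E = 12 + 3·12 = 48, so E = 24, V = 2E/4 = 12, F = 2 + 12 = 14.

12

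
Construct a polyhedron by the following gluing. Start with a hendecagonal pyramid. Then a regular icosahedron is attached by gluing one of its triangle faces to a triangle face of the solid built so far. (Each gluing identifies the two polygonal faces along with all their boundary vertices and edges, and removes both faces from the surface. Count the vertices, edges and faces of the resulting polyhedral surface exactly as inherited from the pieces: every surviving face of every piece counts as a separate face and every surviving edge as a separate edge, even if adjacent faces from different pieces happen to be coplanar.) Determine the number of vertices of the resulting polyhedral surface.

21

A hendecagonal pyramid: V=12, E=22, F=12.
Attach a regular icosahedron (V=12, E=30, F=20) along a 3-gon: merge 3 vertices and 3 edges, delete both glued faces → V=21, E=49, F=30.
Check: V − E + F = 21 − 49 + 30 = 2.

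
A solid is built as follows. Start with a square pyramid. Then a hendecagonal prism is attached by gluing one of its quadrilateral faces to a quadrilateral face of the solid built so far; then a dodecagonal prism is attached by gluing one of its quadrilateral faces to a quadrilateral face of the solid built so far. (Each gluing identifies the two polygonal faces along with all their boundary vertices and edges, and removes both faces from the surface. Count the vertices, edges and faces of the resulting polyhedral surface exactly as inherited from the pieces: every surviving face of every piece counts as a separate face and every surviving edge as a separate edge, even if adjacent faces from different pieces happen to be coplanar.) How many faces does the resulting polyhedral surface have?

28

A square pyramid: V=5, E=8, F=5.
Attach a hendecagonal prism (V=22, E=33, F=13) along a 4-gon: merge 4 vertices and 4 edges, delete both glued faces → V=23, E=37, F=16.
Attach a dodecagonal prism (V=24, E=36, F=14) along a 4-gon: merge 4 vertices and 4 edges, delete both glued faces → V=43, E=69, F=28.
Check: V − E + F = 43 − 69 + 28 = 2.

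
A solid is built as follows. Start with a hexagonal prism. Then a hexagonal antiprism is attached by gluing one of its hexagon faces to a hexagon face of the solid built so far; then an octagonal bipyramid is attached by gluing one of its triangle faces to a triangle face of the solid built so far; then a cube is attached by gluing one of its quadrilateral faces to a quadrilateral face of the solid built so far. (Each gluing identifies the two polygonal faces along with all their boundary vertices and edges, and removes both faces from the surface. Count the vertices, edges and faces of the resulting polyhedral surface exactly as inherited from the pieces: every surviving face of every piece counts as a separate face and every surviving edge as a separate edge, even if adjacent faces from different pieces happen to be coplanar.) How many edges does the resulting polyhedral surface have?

A hexagonal prism: V=12, E=18, F=8.
Attach a hexagonal antiprism (V=12, E=24, F=14) along a 6-gon: merge 6 vertices and 6 edges, delete both glued faces → V=18, E=36, F=20.
Attach an octagonal bipyramid (V=10, E=24, F=16) along a 3-gon: merge 3 vertices and 3 edges, delete both glued faces → V=25, E=57, F=34.
Attach a cube (V=8, E=12, F=6) along a 4-gon: merge 4 vertices and 4 edges, delete both glued faces → V=29, E=65, F=38.
Check: V − E + F = 29 − 65 + 38 = 2.

65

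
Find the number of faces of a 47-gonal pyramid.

A pyramid on an n-gon base has one n-gon and n triangles: V = 47 + 1 = 48, E = 2·47 = 94, F = 47 + 1 = 48.
Check: V − E + F = 48 − 94 + 48 = 2.

48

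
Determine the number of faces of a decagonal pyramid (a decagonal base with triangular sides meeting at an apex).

A pyramid on an n-gon base has one n-gon and n triangles: V = 10 + 1 = 11, E = 2·10 = 20, F = 10 + 1 = 11.
Check: V − E + F = 11 − 20 + 11 = 2.

11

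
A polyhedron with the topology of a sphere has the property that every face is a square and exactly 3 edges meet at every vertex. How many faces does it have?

Each face has 4 edges and each edge borders two faces, so 2E = 4F.
Each vertex has degree 3, so 3V = 2E and hence V = 4F/3.
Euler: V − E + F = 2 ⇒ (4F/3) − (4F/2) + F = 2.
Multiply by 6: (8 − 12 + 6)F = 12, i.e. 2F = 12.
So F = 6, E = 4·6/2 = 12, V = 4·6/3 = 8.

6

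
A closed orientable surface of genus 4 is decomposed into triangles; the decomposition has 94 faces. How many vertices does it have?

χ = 2 − 2·4 = -6, and every face is a triangle so 3F = 2E.
E = 3·94/2 = 141. Then V = -6 + E − F = -6 + 141 − 94 = 41.

41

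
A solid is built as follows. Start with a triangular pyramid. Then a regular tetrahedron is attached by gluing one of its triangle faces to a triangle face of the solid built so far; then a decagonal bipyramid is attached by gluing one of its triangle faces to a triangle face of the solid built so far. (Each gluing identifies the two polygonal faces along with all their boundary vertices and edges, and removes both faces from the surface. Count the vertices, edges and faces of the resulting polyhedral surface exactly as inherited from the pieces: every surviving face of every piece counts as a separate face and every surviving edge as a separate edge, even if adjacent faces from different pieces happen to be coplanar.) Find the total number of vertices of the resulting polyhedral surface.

A triangular pyramid: V=4, E=6, F=4.
Attach a regular tetrahedron (V=4, E=6, F=4) along a 3-gon: merge 3 vertices and 3 edges, delete both glued faces → V=5, E=9, F=6.
Attach a decagonal bipyramid (V=12, E=30, F=20) along a 3-gon: merge 3 vertices and 3 edges, delete both glued faces → V=14, E=36, F=24.
Check: V − E + F = 14 − 36 + 24 = 2.

14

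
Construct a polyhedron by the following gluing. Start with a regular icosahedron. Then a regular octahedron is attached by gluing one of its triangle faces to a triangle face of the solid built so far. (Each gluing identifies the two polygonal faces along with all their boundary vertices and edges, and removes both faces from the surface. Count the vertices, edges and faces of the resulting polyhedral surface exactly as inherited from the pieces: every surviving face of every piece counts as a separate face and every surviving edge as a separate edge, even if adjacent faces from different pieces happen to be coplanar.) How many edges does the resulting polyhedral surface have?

39

A regular icosahedron: V=12, E=30, F=20.
Attach a regular octahedron (V=6, E=12, F=8) along a 3-gon: merge 3 vertices and 3 edges, delete both glued faces → V=15, E=39, F=26.
Check: V − E + F = 15 − 39 + 26 = 2.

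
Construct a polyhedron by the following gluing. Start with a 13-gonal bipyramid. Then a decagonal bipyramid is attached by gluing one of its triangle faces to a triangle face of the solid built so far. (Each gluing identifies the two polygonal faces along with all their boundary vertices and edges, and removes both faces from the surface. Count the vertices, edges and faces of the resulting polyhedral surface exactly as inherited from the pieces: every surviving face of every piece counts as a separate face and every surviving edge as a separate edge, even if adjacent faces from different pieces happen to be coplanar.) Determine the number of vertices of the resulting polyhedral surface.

A 13-gonal bipyramid: V=15, E=39, F=26.
Attach a decagonal bipyramid (V=12, E=30, F=20) along a 3-gon: merge 3 vertices and 3 edges, delete both glued faces → V=24, E=66, F=44.
Check: V − E + F = 24 − 66 + 44 = 2.

24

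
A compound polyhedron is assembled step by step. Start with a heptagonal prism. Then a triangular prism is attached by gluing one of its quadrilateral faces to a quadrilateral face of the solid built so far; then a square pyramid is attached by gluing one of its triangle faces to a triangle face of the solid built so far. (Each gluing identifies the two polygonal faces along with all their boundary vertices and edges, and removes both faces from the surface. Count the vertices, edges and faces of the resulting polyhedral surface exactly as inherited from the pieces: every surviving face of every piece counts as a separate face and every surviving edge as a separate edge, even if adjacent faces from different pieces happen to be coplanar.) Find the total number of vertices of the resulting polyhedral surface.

18

A heptagonal prism: V=14, E=21, F=9.
Attach a triangular prism (V=6, E=9, F=5) along a 4-gon: merge 4 vertices and 4 edges, delete both glued faces → V=16, E=26, F=12.
Attach a square pyramid (V=5, E=8, F=5) along a 3-gon: merge 3 vertices and 3 edges, delete both glued faces → V=18, E=31, F=15.
Check: V − E + F = 18 − 31 + 15 = 2.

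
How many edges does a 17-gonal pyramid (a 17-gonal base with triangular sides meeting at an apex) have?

A pyramid on an n-gon base has one n-gon and n triangles: V = 17 + 1 = 18, E = 2·17 = 34, F = 17 + 1 = 18.
Check: V − E + F = 18 − 34 + 18 = 2.

34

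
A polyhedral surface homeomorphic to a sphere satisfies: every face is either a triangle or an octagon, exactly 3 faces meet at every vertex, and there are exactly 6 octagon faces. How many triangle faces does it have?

8

Let x be the number of triangles; then F = 6 + x.
Edge–face incidences: 2E = 8·6 + 3·x = 48 + 3x.
Every vertex has degree 3, so 3V = 2E.
Euler: V − E + F = 2 ⇒ (2E)/3 − E + (6 + x) = 2.
Multiply by 6: 2·(2E) − 3·(2E) + 6·(6 + x) = 12, i.e. 36 + 6x − (48 + 3x) = 12.
Collecting terms: 3x − 12 = 12, so 3x = 24, so x = 8.
Then 2E = 48 + 3·8 = 72, so E = 36, V = 2E/3 = 24, F = 6 + 8 = 14.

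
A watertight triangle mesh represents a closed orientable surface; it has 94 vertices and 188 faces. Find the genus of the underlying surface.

1

Every face is a triangle, so 2E = 3·188 = 564, giving E = 282.
χ = V − E + F = 94 − 282 + 188 = 0.
For a closed orientable surface χ = 2 − 2g, so g = (2 − (0))/2 = 1.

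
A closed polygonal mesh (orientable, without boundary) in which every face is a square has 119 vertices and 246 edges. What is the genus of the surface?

Every face is a square and each edge borders two faces, so 4F = 2·246, giving F = 123.
χ = V − E + F = 119 − 246 + 123 = -4.
For a closed orientable surface χ = 2 − 2g, so g = (2 − (-4))/2 = 3.

3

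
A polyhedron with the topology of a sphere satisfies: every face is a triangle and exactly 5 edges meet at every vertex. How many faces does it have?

20

Each face has 3 edges and each edge borders two faces, so 2E = 3F.
Each vertex has degree 5, so 5V = 2E and hence V = 3F/5.
Euler: V − E + F = 2 ⇒ (3F/5) − (3F/2) + F = 2.
Multiply by 10: (6 − 15 + 10)F = 20, i.e. 1F = 20.
So F = 20, E = 3·20/2 = 30, V = 3·20/5 = 12.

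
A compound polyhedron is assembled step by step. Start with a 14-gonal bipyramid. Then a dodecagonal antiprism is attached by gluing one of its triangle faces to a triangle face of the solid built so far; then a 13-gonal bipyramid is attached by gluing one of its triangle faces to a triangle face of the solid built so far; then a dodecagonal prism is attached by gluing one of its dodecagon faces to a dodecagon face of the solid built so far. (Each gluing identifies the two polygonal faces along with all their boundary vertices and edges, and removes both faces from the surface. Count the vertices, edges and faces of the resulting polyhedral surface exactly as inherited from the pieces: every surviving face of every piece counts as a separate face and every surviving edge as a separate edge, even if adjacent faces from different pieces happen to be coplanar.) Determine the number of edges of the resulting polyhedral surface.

A 14-gonal bipyramid: V=16, E=42, F=28.
Attach a dodecagonal antiprism (V=24, E=48, F=26) along a 3-gon: merge 3 vertices and 3 edges, delete both glued faces → V=37, E=87, F=52.
Attach a 13-gonal bipyramid (V=15, E=39, F=26) along a 3-gon: merge 3 vertices and 3 edges, delete both glued faces → V=49, E=123, F=76.
Attach a dodecagonal prism (V=24, E=36, F=14) along a 12-gon: merge 12 vertices and 12 edges, delete both glued faces → V=61, E=147, F=88.
Check: V − E + F = 61 − 147 + 88 = 2.

147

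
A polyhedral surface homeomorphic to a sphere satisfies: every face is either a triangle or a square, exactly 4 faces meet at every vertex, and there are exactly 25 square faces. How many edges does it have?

Let x be the number of triangles; then F = 25 + x.
Edge–face incidences: 2E = 4·25 + 3·x = 100 + 3x.
Every vertex has degree 4, so 4V = 2E.
Euler: V − E + F = 2 ⇒ (2E)/4 − E + (25 + x) = 2.
Multiply by 8: 2·(2E) − 4·(2E) + 8·(25 + x) = 16, i.e. 200 + 8x − 2·(100 + 3x) = 16.
Collecting terms: 2x = 16, so x = 8.
Then 2E = 100 + 3·8 = 124, so E = 62, V = 2E/4 = 31, F = 25 + 8 = 33.

62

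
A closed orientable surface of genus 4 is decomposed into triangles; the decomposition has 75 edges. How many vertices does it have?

χ = 2 − 2·4 = -6, and every face is a triangle so 3F = 2E.
F = 2E/3 = 50. Then V = -6 + E − F = -6 + 75 − 50 = 19.

19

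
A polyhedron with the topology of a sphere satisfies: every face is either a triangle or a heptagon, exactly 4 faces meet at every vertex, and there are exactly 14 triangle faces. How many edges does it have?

28

Let x be the number of heptagons; then F = 14 + x.
Edge–face incidences: 2E = 3·14 + 7·x = 42 + 7x.
Every vertex has degree 4, so 4V = 2E.
Euler: V − E + F = 2 ⇒ (2E)/4 − E + (14 + x) = 2.
Multiply by 8: 2·(2E) − 4·(2E) + 8·(14 + x) = 16, i.e. 112 + 8x − 2·(42 + 7x) = 16.
Collecting terms: −6x + 28 = 16, so −6x = −12, so x = 2.
Then 2E = 42 + 7·2 = 56, so E = 28, V = 2E/4 = 14, F = 14 + 2 = 16.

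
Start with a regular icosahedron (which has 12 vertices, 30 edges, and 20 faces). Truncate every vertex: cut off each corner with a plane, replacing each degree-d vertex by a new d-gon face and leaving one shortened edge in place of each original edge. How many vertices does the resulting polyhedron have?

60

Truncation replaces each original edge-end by a new vertex, so V′ = 2E = 60.
Each original edge survives, and each old vertex of degree d contributes d new edges; summing degrees gives Σd = 2E, so E′ = E + 2E = 3E = 90.
Each original face survives and each original vertex becomes one new face: F′ = F + V = 32.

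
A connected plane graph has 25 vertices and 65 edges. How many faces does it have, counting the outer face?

42

Euler's formula for a connected plane graph: V − E + F = 2, so F = 2 − 25 + 65 = 42.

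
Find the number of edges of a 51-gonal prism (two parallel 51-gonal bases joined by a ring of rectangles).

153

A prism on an n-gon has two n-gon bases and n rectangular sides: V = 2·51 = 102, E = 3·51 = 153, F = 51 + 2 = 53.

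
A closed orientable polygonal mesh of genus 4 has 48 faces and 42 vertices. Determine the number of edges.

For a closed orientable surface of genus 4, χ = 2 − 2·4 = -6.
E = V + F − (-6) = 42 + 48 − (-6) = 96.

96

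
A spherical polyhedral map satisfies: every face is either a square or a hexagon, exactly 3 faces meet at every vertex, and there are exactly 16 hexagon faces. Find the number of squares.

Let x be the number of squares; then F = 16 + x.
Edge–face incidences: 2E = 6·16 + 4·x = 96 + 4x.
Every vertex has degree 3, so 3V = 2E.
Euler: V − E + F = 2 ⇒ (2E)/3 − E + (16 + x) = 2.
Multiply by 6: 2·(2E) − 3·(2E) + 6·(16 + x) = 12, i.e. 96 + 6x − (96 + 4x) = 12.
Collecting terms: 2x = 12, so x = 6.
Then 2E = 96 + 4·6 = 120, so E = 60, V = 2E/3 = 40, F = 16 + 6 = 22.

6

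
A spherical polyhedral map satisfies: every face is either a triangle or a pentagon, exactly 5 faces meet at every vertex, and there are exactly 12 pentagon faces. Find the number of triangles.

Let x be the number of triangles; then F = 12 + x.
Edge–face incidences: 2E = 5·12 + 3·x = 60 + 3x.
Every vertex has degree 5, so 5V = 2E.
Euler: V − E + F = 2 ⇒ (2E)/5 − E + (12 + x) = 2.
Multiply by 10: 2·(2E) − 5·(2E) + 10·(12 + x) = 20, i.e. 120 + 10x − 3·(60 + 3x) = 20.
Collecting terms: x − 60 = 20, so x = 80.
Then 2E = 60 + 3·80 = 300, so E = 150, V = 2E/5 = 60, F = 12 + 80 = 92.

80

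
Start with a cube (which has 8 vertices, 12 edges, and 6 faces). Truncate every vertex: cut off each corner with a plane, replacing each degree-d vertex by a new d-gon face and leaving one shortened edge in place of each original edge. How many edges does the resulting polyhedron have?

Truncation replaces each original edge-end by a new vertex, so V′ = 2E = 24.
Each original edge survives, and each old vertex of degree d contributes d new edges; summing degrees gives Σd = 2E, so E′ = E + 2E = 3E = 36.
Each original face survives and each original vertex becomes one new face: F′ = F + V = 14.

36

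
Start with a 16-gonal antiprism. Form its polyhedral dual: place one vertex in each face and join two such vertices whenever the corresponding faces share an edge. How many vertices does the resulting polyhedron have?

34

The base solid has V = 32, E = 64, F = 34.
The dual swaps V and F and preserves E: V′ = F = 34, E′ = E = 64, F′ = V = 32.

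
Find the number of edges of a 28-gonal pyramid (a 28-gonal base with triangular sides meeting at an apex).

56

A pyramid on an n-gon base has one n-gon and n triangles: V = 28 + 1 = 29, E = 2·28 = 56, F = 28 + 1 = 29.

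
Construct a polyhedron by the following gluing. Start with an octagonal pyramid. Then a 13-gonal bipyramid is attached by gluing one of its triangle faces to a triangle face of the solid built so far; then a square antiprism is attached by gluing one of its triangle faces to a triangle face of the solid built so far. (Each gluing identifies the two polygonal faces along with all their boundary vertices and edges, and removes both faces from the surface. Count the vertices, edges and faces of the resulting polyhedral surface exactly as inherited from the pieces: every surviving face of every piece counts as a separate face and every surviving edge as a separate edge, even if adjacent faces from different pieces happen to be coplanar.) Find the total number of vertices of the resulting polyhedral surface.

An octagonal pyramid: V=9, E=16, F=9.
Attach a 13-gonal bipyramid (V=15, E=39, F=26) along a 3-gon: merge 3 vertices and 3 edges, delete both glued faces → V=21, E=52, F=33.
Attach a square antiprism (V=8, E=16, F=10) along a 3-gon: merge 3 vertices and 3 edges, delete both glued faces → V=26, E=65, F=41.
Check: V − E + F = 26 − 65 + 41 = 2.

26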